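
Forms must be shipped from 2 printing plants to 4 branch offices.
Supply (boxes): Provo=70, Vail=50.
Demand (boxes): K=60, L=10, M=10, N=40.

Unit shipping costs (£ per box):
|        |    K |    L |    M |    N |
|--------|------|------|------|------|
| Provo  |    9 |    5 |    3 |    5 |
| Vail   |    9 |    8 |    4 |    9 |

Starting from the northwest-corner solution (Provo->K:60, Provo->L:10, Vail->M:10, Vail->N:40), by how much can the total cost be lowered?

Current plan cost = 60·9 + 10·5 + 10·4 + 40·9 = £990.
Optimal plan:
  Provo–K: 10 × £9 = £90
  Provo–L: 10 × £5 = £50
  Provo–M: 10 × £3 = £30
  Provo–N: 40 × £5 = £200
  Vail–K: 50 × £9 = £450
Optimal cost = £820.
Saving = 990 − 820 = £170.

170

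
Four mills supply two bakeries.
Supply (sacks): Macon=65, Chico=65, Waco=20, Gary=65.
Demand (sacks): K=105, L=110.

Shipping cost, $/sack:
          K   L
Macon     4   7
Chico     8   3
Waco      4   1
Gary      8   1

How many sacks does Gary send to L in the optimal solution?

The minimum-cost plan:
  Macon–K: 65 × $4 = $260
  Chico–K: 20 × $8 = $160
  Chico–L: 45 × $3 = $135
  Waco–K: 20 × $4 = $80
  Gary–L: 65 × $1 = $65
Total cost = $700.
So Gary→L carries 65 sacks.

65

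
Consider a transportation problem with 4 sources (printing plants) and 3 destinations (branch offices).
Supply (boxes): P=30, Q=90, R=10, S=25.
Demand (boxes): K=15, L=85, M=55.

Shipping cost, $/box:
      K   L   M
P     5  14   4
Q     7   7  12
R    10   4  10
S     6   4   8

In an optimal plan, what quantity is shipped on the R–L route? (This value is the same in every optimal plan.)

10

The minimum-cost plan:
  P–M: 30 × $4 = $120
  Q–K: 15 × $7 = $105
  Q–L: 75 × $7 = $525
  R–L: 10 × $4 = $40
  S–M: 25 × $8 = $200
Total cost = $990.
So R→L carries 10 boxes.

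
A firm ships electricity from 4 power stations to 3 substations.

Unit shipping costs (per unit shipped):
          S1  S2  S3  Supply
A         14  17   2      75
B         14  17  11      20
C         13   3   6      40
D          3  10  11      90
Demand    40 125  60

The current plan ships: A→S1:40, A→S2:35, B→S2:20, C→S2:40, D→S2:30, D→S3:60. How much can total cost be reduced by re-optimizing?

1120

Current plan cost = 40·14 + 35·17 + 20·17 + 40·3 + 30·10 + 60·11 = 2575.
Optimal plan:
  A–S2: 15 × 17 = 255
  A–S3: 60 × 2 = 120
  B–S2: 20 × 17 = 340
  C–S2: 40 × 3 = 120
  D–S1: 40 × 3 = 120
  D–S2: 50 × 10 = 500
Optimal cost = 1455.
Saving = 2575 − 1455 = 1120.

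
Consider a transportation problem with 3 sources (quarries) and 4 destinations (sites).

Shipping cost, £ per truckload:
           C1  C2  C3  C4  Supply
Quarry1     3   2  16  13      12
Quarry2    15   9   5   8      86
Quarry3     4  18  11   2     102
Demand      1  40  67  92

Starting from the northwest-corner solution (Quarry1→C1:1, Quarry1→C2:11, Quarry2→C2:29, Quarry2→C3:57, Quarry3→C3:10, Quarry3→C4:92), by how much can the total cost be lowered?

Current plan cost = 1·3 + 11·2 + 29·9 + 57·5 + 10·11 + 92·2 = £865.
Optimal plan:
  Quarry1->C2: 12 truckloads
  Quarry2->C2: 28 truckloads
  Quarry2->C3: 58 truckloads
  Quarry3->C1: 1 truckloads
  Quarry3->C3: 9 truckloads
  Quarry3->C4: 92 truckloads
Optimal cost = £853.
Saving = 865 − 853 = £12.

12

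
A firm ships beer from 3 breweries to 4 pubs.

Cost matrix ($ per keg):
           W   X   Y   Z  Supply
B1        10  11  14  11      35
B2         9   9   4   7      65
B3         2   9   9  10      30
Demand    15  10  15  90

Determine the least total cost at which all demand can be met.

965

One minimum-cost allocation:
  B1 to Z: 35 × $11 = $385
  B2 to Y: 15 × $4 = $60
  B2 to Z: 50 × $7 = $350
  B3 to W: 15 × $2 = $30
  B3 to X: 10 × $9 = $90
  B3 to Z: 5 × $10 = $50
Total = 385 + 60 + 350 + 30 + 90 + 50 = $965.
(Supply check: B1 ships 35; B2 ships 65; B3 ships 30.)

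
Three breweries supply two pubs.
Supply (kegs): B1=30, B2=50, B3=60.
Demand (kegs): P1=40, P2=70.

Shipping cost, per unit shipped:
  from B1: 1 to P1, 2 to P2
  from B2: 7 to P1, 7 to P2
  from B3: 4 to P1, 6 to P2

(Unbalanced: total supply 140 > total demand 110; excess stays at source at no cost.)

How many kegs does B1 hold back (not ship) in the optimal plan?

0

Minimum-cost shipments:
  B1->P2: 30 × 2 = 60
  B2->P2: 20 × 7 = 140
  B3->P1: 40 × 4 = 160
  B3->P2: 20 × 6 = 120
Total cost = 480.
B1 ships 30 of its 30, leaving 0.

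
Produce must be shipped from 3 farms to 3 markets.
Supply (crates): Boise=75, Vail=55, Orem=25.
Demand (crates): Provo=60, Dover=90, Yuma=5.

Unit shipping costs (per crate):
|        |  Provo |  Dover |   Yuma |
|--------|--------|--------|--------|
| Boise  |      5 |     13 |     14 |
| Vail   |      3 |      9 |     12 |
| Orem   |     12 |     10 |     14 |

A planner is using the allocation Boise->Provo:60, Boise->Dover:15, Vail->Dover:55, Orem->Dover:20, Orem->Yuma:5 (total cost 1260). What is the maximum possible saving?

15

Current plan cost = 60·5 + 15·13 + 55·9 + 20·10 + 5·14 = 1260.
Optimal plan:
  Boise→Provo: 60 × 5 = 300
  Boise→Dover: 10 × 13 = 130
  Boise→Yuma: 5 × 14 = 70
  Vail→Dover: 55 × 9 = 495
  Orem→Dover: 25 × 10 = 250
Optimal cost = 1245.
Saving = 1260 − 1245 = 15.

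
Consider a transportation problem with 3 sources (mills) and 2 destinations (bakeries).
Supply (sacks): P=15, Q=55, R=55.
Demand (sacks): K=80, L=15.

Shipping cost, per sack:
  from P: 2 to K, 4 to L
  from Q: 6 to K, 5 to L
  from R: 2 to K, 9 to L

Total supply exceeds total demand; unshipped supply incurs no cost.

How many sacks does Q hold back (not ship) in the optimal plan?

30

An optimal plan:
  P–K: 15 × 2 = 30
  Q–K: 10 × 6 = 60
  Q–L: 15 × 5 = 75
  R–K: 55 × 2 = 110
Total cost = 275.
Q ships 25 of its 55, leaving 30.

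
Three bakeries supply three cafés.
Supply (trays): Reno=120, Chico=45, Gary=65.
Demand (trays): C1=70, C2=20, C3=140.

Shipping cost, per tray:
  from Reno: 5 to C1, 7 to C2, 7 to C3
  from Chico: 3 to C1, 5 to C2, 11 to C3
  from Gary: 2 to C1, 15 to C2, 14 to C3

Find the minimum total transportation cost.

1305

Optimal allocation:
  Reno->C3: 120 × 7 = 840
  Chico->C1: 5 × 3 = 15
  Chico->C2: 20 × 5 = 100
  Chico->C3: 20 × 11 = 220
  Gary->C1: 65 × 2 = 130
Total = 840 + 15 + 100 + 220 + 130 = 1305.
(Supply check: Reno ships 120; Chico ships 45; Gary ships 65.)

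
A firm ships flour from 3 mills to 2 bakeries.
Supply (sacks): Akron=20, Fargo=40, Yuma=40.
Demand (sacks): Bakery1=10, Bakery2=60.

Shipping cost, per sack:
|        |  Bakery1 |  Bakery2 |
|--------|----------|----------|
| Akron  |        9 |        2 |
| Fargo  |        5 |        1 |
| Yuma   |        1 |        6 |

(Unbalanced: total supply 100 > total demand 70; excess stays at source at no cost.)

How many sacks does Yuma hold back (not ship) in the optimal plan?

30

An optimal plan:
  Akron→Bakery2: 20 × 2 = 40
  Fargo→Bakery2: 40 × 1 = 40
  Yuma→Bakery1: 10 × 1 = 10
Total cost = 90.
Yuma ships 10 of its 40, leaving 30.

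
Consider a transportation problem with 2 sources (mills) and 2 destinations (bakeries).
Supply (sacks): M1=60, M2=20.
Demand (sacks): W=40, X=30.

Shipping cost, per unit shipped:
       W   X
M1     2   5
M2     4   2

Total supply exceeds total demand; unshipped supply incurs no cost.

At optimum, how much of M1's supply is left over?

10

An optimal plan:
  M1->W: 40 × 2 = 80
  M1->X: 10 × 5 = 50
  M2->X: 20 × 2 = 40
Total cost = 170.
M1 ships 50 of its 60, leaving 10.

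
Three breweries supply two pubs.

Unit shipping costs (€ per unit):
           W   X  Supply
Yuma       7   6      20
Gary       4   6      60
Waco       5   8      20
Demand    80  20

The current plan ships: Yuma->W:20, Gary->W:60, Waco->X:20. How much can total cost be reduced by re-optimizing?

Current plan cost = 20·7 + 60·4 + 20·8 = €540.
Optimal plan:
  Yuma→X: 20 × €6 = €120
  Gary→W: 60 × €4 = €240
  Waco→W: 20 × €5 = €100
Optimal cost = €460.
Saving = 540 − 460 = €80.

80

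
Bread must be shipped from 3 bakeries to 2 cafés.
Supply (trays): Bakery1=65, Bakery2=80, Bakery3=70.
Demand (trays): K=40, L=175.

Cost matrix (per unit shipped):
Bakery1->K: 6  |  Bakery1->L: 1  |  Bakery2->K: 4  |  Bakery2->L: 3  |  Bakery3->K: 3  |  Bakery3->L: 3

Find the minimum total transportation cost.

An optimal shipping plan:
  Bakery1 to L: 65 trays
  Bakery2 to L: 80 trays
  Bakery3 to K: 40 trays
  Bakery3 to L: 30 trays
Total cost = 515.
(Supply check: Bakery1 ships 65; Bakery2 ships 80; Bakery3 ships 70.)

515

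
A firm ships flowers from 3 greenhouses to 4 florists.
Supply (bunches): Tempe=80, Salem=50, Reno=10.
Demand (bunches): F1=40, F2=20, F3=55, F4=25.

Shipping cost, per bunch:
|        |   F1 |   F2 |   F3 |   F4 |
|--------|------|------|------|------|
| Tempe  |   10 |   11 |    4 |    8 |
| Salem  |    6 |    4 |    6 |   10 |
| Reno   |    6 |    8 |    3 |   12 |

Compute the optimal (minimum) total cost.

One minimum-cost allocation:
  Tempe->F3: 55 bunches
  Tempe->F4: 25 bunches
  Salem->F1: 30 bunches
  Salem->F2: 20 bunches
  Reno->F1: 10 bunches
Total cost = 740.
(Supply check: Tempe ships 80; Salem ships 50; Reno ships 10.)

740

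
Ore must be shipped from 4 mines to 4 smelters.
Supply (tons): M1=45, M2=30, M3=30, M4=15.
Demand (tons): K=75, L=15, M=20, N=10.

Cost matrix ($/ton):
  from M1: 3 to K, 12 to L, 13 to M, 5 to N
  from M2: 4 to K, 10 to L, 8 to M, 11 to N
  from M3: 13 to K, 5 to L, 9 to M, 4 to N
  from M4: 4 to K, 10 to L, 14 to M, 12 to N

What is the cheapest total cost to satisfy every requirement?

Optimal allocation:
  M1–K: 45 tons
  M2–K: 15 tons
  M2–M: 15 tons
  M3–L: 15 tons
  M3–M: 5 tons
  M3–N: 10 tons
  M4–K: 15 tons
Total cost = $535.
(Supply check: M1 ships 45; M2 ships 30; M3 ships 30; M4 ships 15.)

535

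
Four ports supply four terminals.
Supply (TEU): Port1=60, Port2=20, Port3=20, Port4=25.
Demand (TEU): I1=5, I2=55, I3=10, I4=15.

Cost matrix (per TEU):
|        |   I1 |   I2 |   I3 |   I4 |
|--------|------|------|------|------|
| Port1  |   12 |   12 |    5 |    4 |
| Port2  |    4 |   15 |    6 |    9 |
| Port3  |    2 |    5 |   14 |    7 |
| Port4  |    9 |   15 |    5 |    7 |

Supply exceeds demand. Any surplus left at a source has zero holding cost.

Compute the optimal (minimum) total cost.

An optimal shipping plan:
  Port1–I2: 35 × 12 = 420
  Port1–I4: 15 × 4 = 60
  Port2–I1: 5 × 4 = 20
  Port3–I2: 20 × 5 = 100
  Port4–I3: 10 × 5 = 50
Total = 420 + 60 + 20 + 100 + 50 = 650.

650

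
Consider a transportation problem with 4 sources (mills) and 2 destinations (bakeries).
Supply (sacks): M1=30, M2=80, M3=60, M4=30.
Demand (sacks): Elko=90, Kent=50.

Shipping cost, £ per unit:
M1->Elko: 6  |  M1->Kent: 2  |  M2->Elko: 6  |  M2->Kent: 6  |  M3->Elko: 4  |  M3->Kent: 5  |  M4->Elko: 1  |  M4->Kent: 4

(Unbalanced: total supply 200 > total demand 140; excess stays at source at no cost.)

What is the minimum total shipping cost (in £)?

450

An optimal shipping plan:
  M1 to Kent: 30 × £2 = £60
  M2 to Kent: 20 × £6 = £120
  M3 to Elko: 60 × £4 = £240
  M4 to Elko: 30 × £1 = £30
Total = 60 + 120 + 240 + 30 = £450.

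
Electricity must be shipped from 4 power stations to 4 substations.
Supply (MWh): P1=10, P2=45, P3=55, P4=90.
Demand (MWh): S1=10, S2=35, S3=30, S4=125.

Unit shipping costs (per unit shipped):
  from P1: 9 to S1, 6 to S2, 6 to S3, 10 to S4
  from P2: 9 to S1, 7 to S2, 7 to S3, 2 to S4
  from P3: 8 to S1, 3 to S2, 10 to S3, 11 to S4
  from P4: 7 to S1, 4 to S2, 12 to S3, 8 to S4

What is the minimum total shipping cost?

A cheapest plan:
  P1–S3: 10 × 6 = 60
  P2–S4: 45 × 2 = 90
  P3–S2: 35 × 3 = 105
  P3–S3: 20 × 10 = 200
  P4–S1: 10 × 7 = 70
  P4–S4: 80 × 8 = 640
Total = 60 + 90 + 105 + 200 + 70 + 640 = 1165.

1165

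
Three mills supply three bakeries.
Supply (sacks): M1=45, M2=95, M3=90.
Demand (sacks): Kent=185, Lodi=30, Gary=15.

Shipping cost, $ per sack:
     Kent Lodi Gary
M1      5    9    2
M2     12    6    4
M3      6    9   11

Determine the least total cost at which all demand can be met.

An optimal shipping plan:
  M1–Kent: 45 × $5 = $225
  M2–Kent: 50 × $12 = $600
  M2–Lodi: 30 × $6 = $180
  M2–Gary: 15 × $4 = $60
  M3–Kent: 90 × $6 = $540
Total = 225 + 600 + 180 + 60 + 540 = $1605.

1605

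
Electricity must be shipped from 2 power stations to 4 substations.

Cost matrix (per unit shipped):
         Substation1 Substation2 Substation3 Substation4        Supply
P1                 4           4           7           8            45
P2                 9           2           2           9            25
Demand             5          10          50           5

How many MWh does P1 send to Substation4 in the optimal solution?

5

Optimal shipments:
  P1–Substation1: 5 × 4 = 20
  P1–Substation2: 10 × 4 = 40
  P1–Substation3: 25 × 7 = 175
  P1–Substation4: 5 × 8 = 40
  P2–Substation3: 25 × 2 = 50
Total cost = 325.
So P1→Substation4 carries 5 MWh.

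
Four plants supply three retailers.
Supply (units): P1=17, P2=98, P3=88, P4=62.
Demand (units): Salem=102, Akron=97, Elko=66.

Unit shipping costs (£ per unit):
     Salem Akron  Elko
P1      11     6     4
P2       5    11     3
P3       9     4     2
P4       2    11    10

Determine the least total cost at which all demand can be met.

An optimal shipping plan:
  P1–Akron: 17 × £6 = £102
  P2–Salem: 40 × £5 = £200
  P2–Elko: 58 × £3 = £174
  P3–Akron: 80 × £4 = £320
  P3–Elko: 8 × £2 = £16
  P4–Salem: 62 × £2 = £124
Total = 102 + 200 + 174 + 320 + 16 + 124 = £936.
(Supply check: P1 ships 17; P2 ships 98; P3 ships 88; P4 ships 62.)

936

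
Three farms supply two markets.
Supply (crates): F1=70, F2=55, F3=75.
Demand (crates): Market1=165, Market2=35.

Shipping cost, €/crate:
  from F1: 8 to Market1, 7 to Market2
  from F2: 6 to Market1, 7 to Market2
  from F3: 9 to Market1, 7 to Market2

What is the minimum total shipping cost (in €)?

Optimal allocation:
  F1→Market1: 70 × €8 = €560
  F2→Market1: 55 × €6 = €330
  F3→Market1: 40 × €9 = €360
  F3→Market2: 35 × €7 = €245
Total = 560 + 330 + 360 + 245 = €1495.
(Supply check: F1 ships 70; F2 ships 55; F3 ships 75.)

1495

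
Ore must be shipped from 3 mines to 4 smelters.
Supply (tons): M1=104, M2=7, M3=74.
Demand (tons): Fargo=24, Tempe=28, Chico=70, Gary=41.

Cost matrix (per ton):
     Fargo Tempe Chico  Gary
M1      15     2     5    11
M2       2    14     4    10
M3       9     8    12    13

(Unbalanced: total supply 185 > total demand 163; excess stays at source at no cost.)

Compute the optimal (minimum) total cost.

An optimal shipping plan:
  M1 to Tempe: 28 × 2 = 56
  M1 to Chico: 70 × 5 = 350
  M1 to Gary: 6 × 11 = 66
  M2 to Fargo: 7 × 2 = 14
  M3 to Fargo: 17 × 9 = 153
  M3 to Gary: 35 × 13 = 455
Total = 56 + 350 + 66 + 14 + 153 + 455 = 1094.

1094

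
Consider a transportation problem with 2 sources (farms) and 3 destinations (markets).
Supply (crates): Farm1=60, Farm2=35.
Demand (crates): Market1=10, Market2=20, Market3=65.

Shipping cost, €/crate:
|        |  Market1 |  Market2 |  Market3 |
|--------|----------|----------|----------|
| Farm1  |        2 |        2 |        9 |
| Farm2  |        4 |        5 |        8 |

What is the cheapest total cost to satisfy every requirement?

610

A cheapest plan:
  Farm1→Market1: 10 × €2 = €20
  Farm1→Market2: 20 × €2 = €40
  Farm1→Market3: 30 × €9 = €270
  Farm2→Market3: 35 × €8 = €280
Total = 20 + 40 + 270 + 280 = €610.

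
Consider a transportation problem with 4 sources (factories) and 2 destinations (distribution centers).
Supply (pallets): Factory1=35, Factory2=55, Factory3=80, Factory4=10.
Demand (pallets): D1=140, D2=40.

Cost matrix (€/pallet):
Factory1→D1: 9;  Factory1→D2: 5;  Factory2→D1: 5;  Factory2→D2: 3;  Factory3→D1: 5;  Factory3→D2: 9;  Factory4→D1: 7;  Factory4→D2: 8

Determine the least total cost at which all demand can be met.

910

One minimum-cost allocation:
  Factory1–D2: 35 × €5 = €175
  Factory2–D1: 50 × €5 = €250
  Factory2–D2: 5 × €3 = €15
  Factory3–D1: 80 × €5 = €400
  Factory4–D1: 10 × €7 = €70
Total = 175 + 250 + 15 + 400 + 70 = €910.
(Supply check: Factory1 ships 35; Factory2 ships 55; Factory3 ships 80; Factory4 ships 10.)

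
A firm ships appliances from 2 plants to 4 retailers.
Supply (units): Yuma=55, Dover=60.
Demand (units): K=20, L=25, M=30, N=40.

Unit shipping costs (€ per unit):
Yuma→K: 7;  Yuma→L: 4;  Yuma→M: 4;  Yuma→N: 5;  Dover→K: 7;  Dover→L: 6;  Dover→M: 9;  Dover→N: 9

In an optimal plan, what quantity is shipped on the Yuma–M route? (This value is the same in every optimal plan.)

30

Solving gives:
  Yuma->M: 30 × €4 = €120
  Yuma->N: 25 × €5 = €125
  Dover->K: 20 × €7 = €140
  Dover->L: 25 × €6 = €150
  Dover->N: 15 × €9 = €135
Total cost = €670.
So Yuma→M carries 30 units.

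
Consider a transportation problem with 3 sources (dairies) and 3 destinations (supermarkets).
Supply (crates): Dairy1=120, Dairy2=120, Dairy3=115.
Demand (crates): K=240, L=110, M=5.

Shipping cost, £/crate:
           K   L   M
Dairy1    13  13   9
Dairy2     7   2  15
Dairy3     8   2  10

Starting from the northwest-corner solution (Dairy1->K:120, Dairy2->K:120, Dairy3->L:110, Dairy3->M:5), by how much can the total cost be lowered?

30

Current plan cost = 120·13 + 120·7 + 110·2 + 5·10 = £2670.
Optimal plan:
  Dairy1->K: 115 × £13 = £1495
  Dairy1->M: 5 × £9 = £45
  Dairy2->K: 120 × £7 = £840
  Dairy3->K: 5 × £8 = £40
  Dairy3->L: 110 × £2 = £220
Optimal cost = £2640.
Saving = 2670 − 2640 = £30.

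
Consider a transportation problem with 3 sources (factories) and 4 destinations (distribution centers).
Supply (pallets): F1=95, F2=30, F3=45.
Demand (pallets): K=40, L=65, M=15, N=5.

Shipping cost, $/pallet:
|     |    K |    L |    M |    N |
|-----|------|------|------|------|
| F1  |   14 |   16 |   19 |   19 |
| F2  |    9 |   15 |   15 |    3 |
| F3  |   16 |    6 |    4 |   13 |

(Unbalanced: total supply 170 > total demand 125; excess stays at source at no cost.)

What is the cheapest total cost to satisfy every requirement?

1250

A cheapest plan:
  F1 to K: 15 × $14 = $210
  F1 to L: 35 × $16 = $560
  F2 to K: 25 × $9 = $225
  F2 to N: 5 × $3 = $15
  F3 to L: 30 × $6 = $180
  F3 to M: 15 × $4 = $60
Total = 210 + 560 + 225 + 15 + 180 + 60 = $1250.
(Supply check: F1 ships 50; F2 ships 30; F3 ships 45.)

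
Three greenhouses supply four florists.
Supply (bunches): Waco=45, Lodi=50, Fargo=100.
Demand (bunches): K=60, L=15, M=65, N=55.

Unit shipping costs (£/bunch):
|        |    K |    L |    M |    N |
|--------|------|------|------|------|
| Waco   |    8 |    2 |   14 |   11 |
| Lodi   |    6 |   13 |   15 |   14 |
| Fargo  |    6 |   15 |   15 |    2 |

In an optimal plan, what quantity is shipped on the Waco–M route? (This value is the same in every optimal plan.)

Optimal shipments:
  Waco→L: 15 × £2 = £30
  Waco→M: 30 × £14 = £420
  Lodi→K: 15 × £6 = £90
  Lodi→M: 35 × £15 = £525
  Fargo→K: 45 × £6 = £270
  Fargo→N: 55 × £2 = £110
Total cost = £1445.
So Waco→M carries 30 bunches.

30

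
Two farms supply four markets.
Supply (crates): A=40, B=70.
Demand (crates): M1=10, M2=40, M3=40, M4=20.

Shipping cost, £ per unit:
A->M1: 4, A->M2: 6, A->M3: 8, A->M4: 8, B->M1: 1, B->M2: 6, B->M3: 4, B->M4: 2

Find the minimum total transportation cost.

A cheapest plan:
  A→M2: 40 × £6 = £240
  B→M1: 10 × £1 = £10
  B→M3: 40 × £4 = £160
  B→M4: 20 × £2 = £40
Total = 240 + 10 + 160 + 40 = £450.

450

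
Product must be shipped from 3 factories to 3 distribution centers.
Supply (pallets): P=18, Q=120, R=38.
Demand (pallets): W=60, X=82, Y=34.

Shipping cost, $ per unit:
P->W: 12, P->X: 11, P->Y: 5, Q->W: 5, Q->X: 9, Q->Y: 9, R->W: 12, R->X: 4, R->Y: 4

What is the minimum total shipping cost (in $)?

1082

One minimum-cost allocation:
  P–Y: 18 × $5 = $90
  Q–W: 60 × $5 = $300
  Q–X: 44 × $9 = $396
  Q–Y: 16 × $9 = $144
  R–X: 38 × $4 = $152
Total = 90 + 300 + 396 + 144 + 152 = $1082.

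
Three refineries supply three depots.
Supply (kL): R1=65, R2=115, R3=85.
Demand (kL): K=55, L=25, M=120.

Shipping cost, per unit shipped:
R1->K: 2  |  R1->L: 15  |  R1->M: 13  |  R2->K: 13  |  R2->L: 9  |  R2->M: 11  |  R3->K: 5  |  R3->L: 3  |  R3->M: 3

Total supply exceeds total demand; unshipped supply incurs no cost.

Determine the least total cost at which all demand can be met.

975

A cheapest plan:
  R1→K: 55 × 2 = 110
  R2→L: 25 × 9 = 225
  R2→M: 35 × 11 = 385
  R3→M: 85 × 3 = 255
Total = 110 + 225 + 385 + 255 = 975.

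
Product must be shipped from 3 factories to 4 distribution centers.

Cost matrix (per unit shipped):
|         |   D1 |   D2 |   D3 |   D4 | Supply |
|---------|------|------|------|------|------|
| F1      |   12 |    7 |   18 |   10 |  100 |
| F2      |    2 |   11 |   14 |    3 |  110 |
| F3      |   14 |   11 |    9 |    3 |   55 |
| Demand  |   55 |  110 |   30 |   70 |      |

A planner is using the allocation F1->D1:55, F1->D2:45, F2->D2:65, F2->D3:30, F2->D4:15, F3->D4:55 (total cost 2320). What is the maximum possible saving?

920

Current plan cost = 55·12 + 45·7 + 65·11 + 30·14 + 15·3 + 55·3 = 2320.
Optimal plan:
  F1→D2: 100 × 7 = 700
  F2→D1: 55 × 2 = 110
  F2→D2: 10 × 11 = 110
  F2→D4: 45 × 3 = 135
  F3→D3: 30 × 9 = 270
  F3→D4: 25 × 3 = 75
Optimal cost = 1400.
Saving = 2320 − 1400 = 920.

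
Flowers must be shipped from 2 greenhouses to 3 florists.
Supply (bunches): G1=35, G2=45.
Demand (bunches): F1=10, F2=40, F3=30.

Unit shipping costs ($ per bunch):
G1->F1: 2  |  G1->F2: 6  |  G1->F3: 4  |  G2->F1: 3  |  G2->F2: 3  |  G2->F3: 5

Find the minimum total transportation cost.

265

An optimal shipping plan:
  G1->F1: 10 × $2 = $20
  G1->F3: 25 × $4 = $100
  G2->F2: 40 × $3 = $120
  G2->F3: 5 × $5 = $25
Total = 20 + 100 + 120 + 25 = $265.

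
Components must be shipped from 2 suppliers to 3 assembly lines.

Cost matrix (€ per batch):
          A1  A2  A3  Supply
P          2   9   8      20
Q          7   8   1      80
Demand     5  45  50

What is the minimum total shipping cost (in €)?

435

A cheapest plan:
  P->A1: 5 batches
  P->A2: 15 batches
  Q->A2: 30 batches
  Q->A3: 50 batches
Total cost = €435.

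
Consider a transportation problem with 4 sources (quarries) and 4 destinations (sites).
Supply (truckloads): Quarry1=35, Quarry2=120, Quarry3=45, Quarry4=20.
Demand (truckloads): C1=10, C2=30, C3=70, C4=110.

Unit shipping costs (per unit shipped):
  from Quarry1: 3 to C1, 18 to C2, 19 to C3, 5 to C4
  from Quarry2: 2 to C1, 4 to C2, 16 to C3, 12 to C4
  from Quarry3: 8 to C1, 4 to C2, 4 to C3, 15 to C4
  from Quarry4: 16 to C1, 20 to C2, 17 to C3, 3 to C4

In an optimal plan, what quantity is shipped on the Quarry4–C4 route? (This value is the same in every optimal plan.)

The minimum-cost plan:
  Quarry1->C4: 35 × 5 = 175
  Quarry2->C1: 10 × 2 = 20
  Quarry2->C2: 30 × 4 = 120
  Quarry2->C3: 25 × 16 = 400
  Quarry2->C4: 55 × 12 = 660
  Quarry3->C3: 45 × 4 = 180
  Quarry4->C4: 20 × 3 = 60
Total cost = 1615.
So Quarry4→C4 carries 20 truckloads.

20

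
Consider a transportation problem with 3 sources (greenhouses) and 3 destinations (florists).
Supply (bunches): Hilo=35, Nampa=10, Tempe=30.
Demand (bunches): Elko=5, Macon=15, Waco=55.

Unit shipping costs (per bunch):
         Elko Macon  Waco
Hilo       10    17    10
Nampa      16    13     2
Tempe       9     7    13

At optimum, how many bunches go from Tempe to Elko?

Optimal shipments:
  Hilo->Waco: 35 × 10 = 350
  Nampa->Waco: 10 × 2 = 20
  Tempe->Elko: 5 × 9 = 45
  Tempe->Macon: 15 × 7 = 105
  Tempe->Waco: 10 × 13 = 130
Total cost = 650.
So Tempe→Elko carries 5 bunches.

5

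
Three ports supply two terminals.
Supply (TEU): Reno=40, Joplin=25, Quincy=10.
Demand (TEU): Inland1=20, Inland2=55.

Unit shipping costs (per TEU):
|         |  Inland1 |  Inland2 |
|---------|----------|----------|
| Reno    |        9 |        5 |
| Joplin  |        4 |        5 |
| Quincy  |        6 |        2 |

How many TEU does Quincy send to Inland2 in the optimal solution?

10

The minimum-cost plan:
  Reno->Inland2: 40 × 5 = 200
  Joplin->Inland1: 20 × 4 = 80
  Joplin->Inland2: 5 × 5 = 25
  Quincy->Inland2: 10 × 2 = 20
Total cost = 325.
So Quincy→Inland2 carries 10 TEU.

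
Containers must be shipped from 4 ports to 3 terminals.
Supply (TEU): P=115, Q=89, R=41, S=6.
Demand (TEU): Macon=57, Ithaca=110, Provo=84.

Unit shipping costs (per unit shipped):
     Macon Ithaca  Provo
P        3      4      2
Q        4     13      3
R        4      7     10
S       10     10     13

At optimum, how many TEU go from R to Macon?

41

The minimum-cost plan:
  P to Ithaca: 104 × 4 = 416
  P to Provo: 11 × 2 = 22
  Q to Macon: 16 × 4 = 64
  Q to Provo: 73 × 3 = 219
  R to Macon: 41 × 4 = 164
  S to Ithaca: 6 × 10 = 60
Total cost = 945.
So R→Macon carries 41 TEU.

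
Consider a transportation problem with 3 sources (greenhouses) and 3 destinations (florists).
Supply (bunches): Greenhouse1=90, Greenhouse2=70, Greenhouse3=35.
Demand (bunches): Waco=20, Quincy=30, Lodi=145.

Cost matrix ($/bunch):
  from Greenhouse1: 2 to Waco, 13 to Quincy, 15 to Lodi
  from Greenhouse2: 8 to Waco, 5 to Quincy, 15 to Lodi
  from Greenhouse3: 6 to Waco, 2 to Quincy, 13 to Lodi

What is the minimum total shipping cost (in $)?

A cheapest plan:
  Greenhouse1–Waco: 20 bunches
  Greenhouse1–Lodi: 70 bunches
  Greenhouse2–Lodi: 70 bunches
  Greenhouse3–Quincy: 30 bunches
  Greenhouse3–Lodi: 5 bunches
Total cost = $2265.

2265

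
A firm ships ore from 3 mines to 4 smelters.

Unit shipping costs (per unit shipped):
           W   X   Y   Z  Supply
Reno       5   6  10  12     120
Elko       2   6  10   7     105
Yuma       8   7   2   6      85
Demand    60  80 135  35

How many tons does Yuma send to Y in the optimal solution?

85

Optimal shipments:
  Reno to X: 80 × 6 = 480
  Reno to Y: 40 × 10 = 400
  Elko to W: 60 × 2 = 120
  Elko to Y: 10 × 10 = 100
  Elko to Z: 35 × 7 = 245
  Yuma to Y: 85 × 2 = 170
Total cost = 1515.
So Yuma→Y carries 85 tons.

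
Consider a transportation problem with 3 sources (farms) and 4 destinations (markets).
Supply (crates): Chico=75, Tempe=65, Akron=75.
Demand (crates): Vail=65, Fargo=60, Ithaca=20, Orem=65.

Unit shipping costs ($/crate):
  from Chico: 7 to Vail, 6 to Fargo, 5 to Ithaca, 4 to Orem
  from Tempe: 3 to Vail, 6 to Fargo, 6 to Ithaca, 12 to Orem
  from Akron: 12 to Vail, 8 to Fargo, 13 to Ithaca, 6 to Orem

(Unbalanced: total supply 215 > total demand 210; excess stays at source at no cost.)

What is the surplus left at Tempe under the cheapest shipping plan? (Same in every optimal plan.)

Minimum-cost shipments:
  Chico–Fargo: 55 × $6 = $330
  Chico–Ithaca: 20 × $5 = $100
  Tempe–Vail: 65 × $3 = $195
  Akron–Fargo: 5 × $8 = $40
  Akron–Orem: 65 × $6 = $390
Total cost = $1055.
Tempe ships 65 of its 65, leaving 0.

0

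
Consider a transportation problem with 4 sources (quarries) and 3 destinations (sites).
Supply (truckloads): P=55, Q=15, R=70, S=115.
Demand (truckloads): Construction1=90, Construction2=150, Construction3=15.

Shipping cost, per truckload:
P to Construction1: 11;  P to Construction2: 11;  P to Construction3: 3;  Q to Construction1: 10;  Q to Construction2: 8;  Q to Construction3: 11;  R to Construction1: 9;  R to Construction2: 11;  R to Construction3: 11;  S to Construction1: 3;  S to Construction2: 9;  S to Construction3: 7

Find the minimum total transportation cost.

A cheapest plan:
  P–Construction2: 40 × 11 = 440
  P–Construction3: 15 × 3 = 45
  Q–Construction2: 15 × 8 = 120
  R–Construction2: 70 × 11 = 770
  S–Construction1: 90 × 3 = 270
  S–Construction2: 25 × 9 = 225
Total = 440 + 45 + 120 + 770 + 270 + 225 = 1870.

1870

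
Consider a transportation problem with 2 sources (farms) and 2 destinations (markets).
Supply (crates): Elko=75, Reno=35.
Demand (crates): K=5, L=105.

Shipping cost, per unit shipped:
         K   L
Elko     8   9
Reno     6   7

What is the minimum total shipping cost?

915

Optimal allocation:
  Elko→L: 75 × 9 = 675
  Reno→K: 5 × 6 = 30
  Reno→L: 30 × 7 = 210
Total = 675 + 30 + 210 = 915.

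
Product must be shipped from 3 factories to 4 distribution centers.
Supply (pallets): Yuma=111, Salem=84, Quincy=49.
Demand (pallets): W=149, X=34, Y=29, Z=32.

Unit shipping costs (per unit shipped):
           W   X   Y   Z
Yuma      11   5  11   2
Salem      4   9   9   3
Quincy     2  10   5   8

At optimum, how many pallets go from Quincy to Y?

0

Optimal shipments:
  Yuma→W: 16 × 11 = 176
  Yuma→X: 34 × 5 = 170
  Yuma→Y: 29 × 11 = 319
  Yuma→Z: 32 × 2 = 64
  Salem→W: 84 × 4 = 336
  Quincy→W: 49 × 2 = 98
Total cost = 1163.
The route Quincy→Y is not used.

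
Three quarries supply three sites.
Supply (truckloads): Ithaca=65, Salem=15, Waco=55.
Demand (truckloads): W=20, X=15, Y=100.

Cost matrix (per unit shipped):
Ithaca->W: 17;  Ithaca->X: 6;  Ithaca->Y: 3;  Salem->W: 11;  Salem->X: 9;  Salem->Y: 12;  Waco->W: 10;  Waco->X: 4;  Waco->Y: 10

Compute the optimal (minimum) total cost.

A cheapest plan:
  Ithaca->Y: 65 truckloads
  Salem->W: 15 truckloads
  Waco->W: 5 truckloads
  Waco->X: 15 truckloads
  Waco->Y: 35 truckloads
Total cost = 820.

820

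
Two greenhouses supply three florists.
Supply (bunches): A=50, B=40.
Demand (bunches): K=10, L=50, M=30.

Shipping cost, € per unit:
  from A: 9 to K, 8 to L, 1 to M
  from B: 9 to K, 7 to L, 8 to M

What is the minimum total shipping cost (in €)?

480

A cheapest plan:
  A->K: 10 × €9 = €90
  A->L: 10 × €8 = €80
  A->M: 30 × €1 = €30
  B->L: 40 × €7 = €280
Total = 90 + 80 + 30 + 280 = €480.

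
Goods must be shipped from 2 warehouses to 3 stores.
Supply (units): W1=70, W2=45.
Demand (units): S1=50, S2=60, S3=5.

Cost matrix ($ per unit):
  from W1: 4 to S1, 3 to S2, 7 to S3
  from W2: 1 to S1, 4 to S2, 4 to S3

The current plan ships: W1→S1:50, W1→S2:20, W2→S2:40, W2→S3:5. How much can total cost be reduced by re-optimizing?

160

Current plan cost = 50·4 + 20·3 + 40·4 + 5·4 = $440.
Optimal plan:
  W1->S1: 5 × $4 = $20
  W1->S2: 60 × $3 = $180
  W1->S3: 5 × $7 = $35
  W2->S1: 45 × $1 = $45
Optimal cost = $280.
Saving = 440 − 280 = $160.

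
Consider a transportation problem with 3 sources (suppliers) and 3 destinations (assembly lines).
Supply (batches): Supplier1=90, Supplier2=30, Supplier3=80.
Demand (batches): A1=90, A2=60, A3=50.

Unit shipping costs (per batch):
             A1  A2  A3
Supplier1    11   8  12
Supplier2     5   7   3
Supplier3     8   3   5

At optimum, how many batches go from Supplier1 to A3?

0

The minimum-cost plan:
  Supplier1 to A1: 90 × 11 = 990
  Supplier2 to A3: 30 × 3 = 90
  Supplier3 to A2: 60 × 3 = 180
  Supplier3 to A3: 20 × 5 = 100
Total cost = 1360.
The route Supplier1→A3 is not used.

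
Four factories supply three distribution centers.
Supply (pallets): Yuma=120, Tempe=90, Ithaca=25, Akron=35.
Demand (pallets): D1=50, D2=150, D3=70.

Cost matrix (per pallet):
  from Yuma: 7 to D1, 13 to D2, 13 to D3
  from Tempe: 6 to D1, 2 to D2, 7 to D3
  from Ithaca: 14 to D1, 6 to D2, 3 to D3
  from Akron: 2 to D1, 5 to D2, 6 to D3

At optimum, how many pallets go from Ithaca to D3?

The minimum-cost plan:
  Yuma->D1: 50 × 7 = 350
  Yuma->D2: 25 × 13 = 325
  Yuma->D3: 45 × 13 = 585
  Tempe->D2: 90 × 2 = 180
  Ithaca->D3: 25 × 3 = 75
  Akron->D2: 35 × 5 = 175
Total cost = 1690.
So Ithaca→D3 carries 25 pallets.

25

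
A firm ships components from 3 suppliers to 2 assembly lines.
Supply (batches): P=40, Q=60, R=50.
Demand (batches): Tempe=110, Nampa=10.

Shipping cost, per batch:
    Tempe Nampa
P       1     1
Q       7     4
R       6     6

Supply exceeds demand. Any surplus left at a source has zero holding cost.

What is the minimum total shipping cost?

520

One minimum-cost allocation:
  P–Tempe: 40 × 1 = 40
  Q–Tempe: 20 × 7 = 140
  Q–Nampa: 10 × 4 = 40
  R–Tempe: 50 × 6 = 300
Total = 40 + 140 + 40 + 300 = 520.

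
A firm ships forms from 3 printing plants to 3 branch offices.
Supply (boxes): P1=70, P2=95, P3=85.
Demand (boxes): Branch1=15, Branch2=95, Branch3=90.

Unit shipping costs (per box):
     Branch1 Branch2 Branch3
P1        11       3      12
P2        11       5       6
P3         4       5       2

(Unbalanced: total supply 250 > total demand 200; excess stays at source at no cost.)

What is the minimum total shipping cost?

Optimal allocation:
  P1 to Branch2: 70 boxes
  P2 to Branch2: 25 boxes
  P2 to Branch3: 20 boxes
  P3 to Branch1: 15 boxes
  P3 to Branch3: 70 boxes
Total cost = 655.

655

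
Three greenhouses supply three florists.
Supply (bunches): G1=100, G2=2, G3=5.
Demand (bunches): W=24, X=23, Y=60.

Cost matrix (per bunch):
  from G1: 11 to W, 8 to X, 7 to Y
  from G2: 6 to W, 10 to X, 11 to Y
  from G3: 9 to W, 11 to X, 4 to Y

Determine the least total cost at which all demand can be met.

843

A cheapest plan:
  G1->W: 22 × 11 = 242
  G1->X: 23 × 8 = 184
  G1->Y: 55 × 7 = 385
  G2->W: 2 × 6 = 12
  G3->Y: 5 × 4 = 20
Total = 242 + 184 + 385 + 12 + 20 = 843.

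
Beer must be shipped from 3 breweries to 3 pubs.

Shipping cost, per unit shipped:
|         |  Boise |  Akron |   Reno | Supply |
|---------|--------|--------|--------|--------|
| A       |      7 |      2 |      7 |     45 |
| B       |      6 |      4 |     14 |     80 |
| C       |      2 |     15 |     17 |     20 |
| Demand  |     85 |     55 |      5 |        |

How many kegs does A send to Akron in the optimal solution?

Solving gives:
  A–Akron: 40 × 2 = 80
  A–Reno: 5 × 7 = 35
  B–Boise: 65 × 6 = 390
  B–Akron: 15 × 4 = 60
  C–Boise: 20 × 2 = 40
Total cost = 605.
So A→Akron carries 40 kegs.

40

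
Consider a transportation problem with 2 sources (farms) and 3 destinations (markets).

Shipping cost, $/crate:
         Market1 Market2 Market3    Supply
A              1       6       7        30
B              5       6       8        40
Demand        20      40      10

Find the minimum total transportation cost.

330

A cheapest plan:
  A→Market1: 20 × $1 = $20
  A→Market3: 10 × $7 = $70
  B→Market2: 40 × $6 = $240
Total = 20 + 70 + 240 = $330.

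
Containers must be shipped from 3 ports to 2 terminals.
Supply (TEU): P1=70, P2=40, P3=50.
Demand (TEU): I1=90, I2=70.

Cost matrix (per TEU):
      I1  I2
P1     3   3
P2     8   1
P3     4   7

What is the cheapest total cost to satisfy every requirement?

450

One minimum-cost allocation:
  P1–I1: 40 × 3 = 120
  P1–I2: 30 × 3 = 90
  P2–I2: 40 × 1 = 40
  P3–I1: 50 × 4 = 200
Total = 120 + 90 + 40 + 200 = 450.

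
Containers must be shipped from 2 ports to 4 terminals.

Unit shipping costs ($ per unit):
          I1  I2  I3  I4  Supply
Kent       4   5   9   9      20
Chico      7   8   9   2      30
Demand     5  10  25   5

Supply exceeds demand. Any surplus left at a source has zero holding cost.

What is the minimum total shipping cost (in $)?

305

An optimal shipping plan:
  Kent→I1: 5 × $4 = $20
  Kent→I2: 10 × $5 = $50
  Kent→I3: 5 × $9 = $45
  Chico→I3: 20 × $9 = $180
  Chico→I4: 5 × $2 = $10
Total = 20 + 50 + 45 + 180 + 10 = $305.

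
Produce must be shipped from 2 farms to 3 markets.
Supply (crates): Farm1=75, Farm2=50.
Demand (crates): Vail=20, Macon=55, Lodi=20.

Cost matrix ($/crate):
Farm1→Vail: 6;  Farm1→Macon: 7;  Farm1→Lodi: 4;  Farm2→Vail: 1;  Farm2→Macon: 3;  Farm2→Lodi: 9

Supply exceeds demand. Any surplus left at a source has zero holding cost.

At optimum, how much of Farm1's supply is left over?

30

An optimal plan:
  Farm1→Macon: 25 × $7 = $175
  Farm1→Lodi: 20 × $4 = $80
  Farm2→Vail: 20 × $1 = $20
  Farm2→Macon: 30 × $3 = $90
Total cost = $365.
Farm1 ships 45 of its 75, leaving 30.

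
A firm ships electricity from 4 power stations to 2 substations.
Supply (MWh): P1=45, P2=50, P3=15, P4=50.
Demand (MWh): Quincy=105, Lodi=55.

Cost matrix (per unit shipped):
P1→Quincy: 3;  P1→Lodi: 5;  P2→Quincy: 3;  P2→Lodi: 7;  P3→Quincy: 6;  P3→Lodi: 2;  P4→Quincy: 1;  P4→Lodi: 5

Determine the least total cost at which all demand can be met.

445

An optimal shipping plan:
  P1–Quincy: 5 × 3 = 15
  P1–Lodi: 40 × 5 = 200
  P2–Quincy: 50 × 3 = 150
  P3–Lodi: 15 × 2 = 30
  P4–Quincy: 50 × 1 = 50
Total = 15 + 200 + 150 + 30 + 50 = 445.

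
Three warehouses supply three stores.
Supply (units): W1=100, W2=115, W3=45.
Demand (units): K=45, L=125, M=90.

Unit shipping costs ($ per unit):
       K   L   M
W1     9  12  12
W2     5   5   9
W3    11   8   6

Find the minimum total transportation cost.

1910

Optimal allocation:
  W1->K: 45 × $9 = $405
  W1->L: 10 × $12 = $120
  W1->M: 45 × $12 = $540
  W2->L: 115 × $5 = $575
  W3->M: 45 × $6 = $270
Total = 405 + 120 + 540 + 575 + 270 = $1910.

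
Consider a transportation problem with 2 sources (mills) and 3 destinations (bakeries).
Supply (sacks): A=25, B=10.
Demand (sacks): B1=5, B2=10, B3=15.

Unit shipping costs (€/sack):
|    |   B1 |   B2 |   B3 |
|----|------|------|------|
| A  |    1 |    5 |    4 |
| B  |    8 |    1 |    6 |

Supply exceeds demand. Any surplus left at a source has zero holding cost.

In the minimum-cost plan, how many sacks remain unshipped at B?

0

Minimum-cost shipments:
  A->B1: 5 × €1 = €5
  A->B3: 15 × €4 = €60
  B->B2: 10 × €1 = €10
Total cost = €75.
B ships 10 of its 10, leaving 0.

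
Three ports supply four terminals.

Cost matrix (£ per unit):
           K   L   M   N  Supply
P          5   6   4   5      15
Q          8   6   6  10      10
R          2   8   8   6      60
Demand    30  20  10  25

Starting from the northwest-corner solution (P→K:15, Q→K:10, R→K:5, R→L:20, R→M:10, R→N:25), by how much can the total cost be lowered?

175

Current plan cost = 15·5 + 10·8 + 5·2 + 20·8 + 10·8 + 25·6 = £555.
Optimal plan:
  P->L: 5 × £6 = £30
  P->M: 10 × £4 = £40
  Q->L: 10 × £6 = £60
  R->K: 30 × £2 = £60
  R->L: 5 × £8 = £40
  R->N: 25 × £6 = £150
Optimal cost = £380.
Saving = 555 − 380 = £175.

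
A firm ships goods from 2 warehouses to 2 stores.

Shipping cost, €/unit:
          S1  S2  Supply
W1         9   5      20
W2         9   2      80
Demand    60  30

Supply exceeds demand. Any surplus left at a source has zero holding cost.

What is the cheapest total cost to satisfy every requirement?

600

A cheapest plan:
  W1->S1: 20 × €9 = €180
  W2->S1: 40 × €9 = €360
  W2->S2: 30 × €2 = €60
Total = 180 + 360 + 60 = €600.
(Supply check: W1 ships 20; W2 ships 70.)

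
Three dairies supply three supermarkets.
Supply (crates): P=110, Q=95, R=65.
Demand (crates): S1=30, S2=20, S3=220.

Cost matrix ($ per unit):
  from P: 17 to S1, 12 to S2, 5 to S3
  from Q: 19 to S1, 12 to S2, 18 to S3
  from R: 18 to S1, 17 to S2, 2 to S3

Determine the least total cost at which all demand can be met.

An optimal shipping plan:
  P→S3: 110 × $5 = $550
  Q→S1: 30 × $19 = $570
  Q→S2: 20 × $12 = $240
  Q→S3: 45 × $18 = $810
  R→S3: 65 × $2 = $130
Total = 550 + 570 + 240 + 810 + 130 = $2300.
(Supply check: P ships 110; Q ships 95; R ships 65.)

2300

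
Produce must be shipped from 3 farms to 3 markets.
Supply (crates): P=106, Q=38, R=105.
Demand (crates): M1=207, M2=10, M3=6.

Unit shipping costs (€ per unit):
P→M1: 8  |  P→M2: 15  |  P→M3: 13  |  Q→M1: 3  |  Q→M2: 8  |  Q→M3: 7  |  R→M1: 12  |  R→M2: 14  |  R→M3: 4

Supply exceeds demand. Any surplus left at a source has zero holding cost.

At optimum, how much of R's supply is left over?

An optimal plan:
  P–M1: 106 × €8 = €848
  Q–M1: 38 × €3 = €114
  R–M1: 63 × €12 = €756
  R–M2: 10 × €14 = €140
  R–M3: 6 × €4 = €24
Total cost = €1882.
R ships 79 of its 105, leaving 26.

26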